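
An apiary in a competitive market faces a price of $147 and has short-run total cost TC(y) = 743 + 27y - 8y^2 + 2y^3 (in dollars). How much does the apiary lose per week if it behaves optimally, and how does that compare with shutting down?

AVC = 27 - 8y + 2y^2; min AVC = $19 at y = 2. Since P = $147 ≥ min AVC, the firm produces.
MC = 27 - 16y + 6y^2. Setting P = MC and taking the root on the rising branch gives y* = 6.
TR = 147·6 = 882. TC = 743 + 306 = 1049. Profit = 882 − 1049 = -$167.
That loss of $167 beats the $743 the firm would lose by shutting down; producing recovers $576 of fixed cost.

Profit = -$167 at y = 6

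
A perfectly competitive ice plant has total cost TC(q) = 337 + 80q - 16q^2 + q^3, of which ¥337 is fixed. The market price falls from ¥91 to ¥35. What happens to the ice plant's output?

Output falls from 11 to 9

AVC = 80 - 16q + q^2, minimized at q = 8 where min AVC = ¥16. MC = 80 - 32q + 3q^2.
At P = ¥91 ≥ min AVC, set P = MC on the rising branch: q = 11.
At P = ¥35 ≥ min AVC, set P = MC: q = 9. The firm stays open but cuts output.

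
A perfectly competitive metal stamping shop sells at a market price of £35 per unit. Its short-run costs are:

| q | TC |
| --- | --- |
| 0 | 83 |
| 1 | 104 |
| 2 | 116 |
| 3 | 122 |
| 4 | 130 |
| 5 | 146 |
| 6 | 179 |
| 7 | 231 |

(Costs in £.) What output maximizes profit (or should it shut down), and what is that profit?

q = 6; profit = £31

Profit at each row (π = 35q − TC): q=0: -83; q=1: -69; q=2: -46; q=3: -17; q=4: 10; q=5: 29; q=6: 31; q=7: 14.
Profit is maximized at q = 6. AVC there is 96/6 = £16 ≤ P, so producing beats shutting down (which would give -£83).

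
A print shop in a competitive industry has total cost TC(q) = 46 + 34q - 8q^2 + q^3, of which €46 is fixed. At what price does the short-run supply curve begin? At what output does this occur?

The shutdown price is the minimum of AVC. VC = 34q - 8q^2 + q^3, so AVC = 34 - 8q + q^2.
dAVC/dq = -8 + 2q = 0 gives q = 4. min AVC = 34 - 8·4 + 4^2 = 18.
The firm shuts down for any P below €18.

€18 per unit, at q = 4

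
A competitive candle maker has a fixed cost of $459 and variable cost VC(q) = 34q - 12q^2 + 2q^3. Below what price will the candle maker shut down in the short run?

$16 per unit

Short-run supply begins at min AVC. From VC = 34q - 12q^2 + 2q^3, AVC = 34 - 12q + 2q^2.
dAVC/dq = -12 + 4q = 0 gives q = 3. min AVC = 34 - 12·3 + 2·3^2 = 16.
For P < $16 the firm produces nothing.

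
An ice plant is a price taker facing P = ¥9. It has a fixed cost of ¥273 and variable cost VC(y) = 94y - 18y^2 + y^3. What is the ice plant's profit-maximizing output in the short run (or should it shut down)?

Variable cost is VC = 94y - 18y^2 + y^3, so AVC = VC/y = 94 - 18y + y^2 and MC = dTC/dy = 94 - 36y + 3y^2.
The AVC parabola has its vertex at y = 18/2 = 9, where AVC = 94 - 18·9 + 9^2 = ¥13.
With P < min AVC (¥9 < ¥13), every unit sold adds to the loss.
The firm minimizes its loss by shutting down and losing only its fixed cost of ¥273.

Shut down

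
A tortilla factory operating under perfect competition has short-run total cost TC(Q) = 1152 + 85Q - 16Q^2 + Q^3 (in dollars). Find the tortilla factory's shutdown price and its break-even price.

AVC = 85 - 16Q + Q^2; minimized at Q = 8, giving min AVC = $21. That is the shutdown price.
ATC = 1152/Q + 85 - 16Q + Q^2. Setting dATC/dQ = −1152/Q^2 − 16 + 2Q = 0 gives Q = 12 (since 2·12^3 − 16·12^2 = 1152).
min ATC = 1152/12 + 85 − 16·12 + 12^2 = $133. That is the break-even price.
Between these two prices the firm operates at a loss; above $133 it earns a profit.

Shutdown price = $21; break-even price = $133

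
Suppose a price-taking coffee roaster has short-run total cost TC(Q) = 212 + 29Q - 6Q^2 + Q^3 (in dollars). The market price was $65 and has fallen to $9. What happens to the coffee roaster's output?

Output falls from 6 to 0 (the firm shuts down)

AVC = 29 - 6Q + Q^2, minimized at Q = 3 where min AVC = $20. MC = 29 - 12Q + 3Q^2.
With P = $65 above the shutdown price, P = MC gives Q = 6.
At P = $9 < min AVC = $20, price no longer covers variable cost at any output, so the firm shuts down: Q = 0.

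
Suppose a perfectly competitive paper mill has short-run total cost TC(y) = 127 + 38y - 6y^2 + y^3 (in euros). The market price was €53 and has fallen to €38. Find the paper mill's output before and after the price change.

MC = 38 - 12y + 3y^2; the shutdown threshold is min AVC = €29 (at y = 3).
At P = €53 ≥ min AVC, set P = MC on the rising branch: y = 5.
At P = €38 ≥ min AVC, set P = MC: y = 4. The firm stays open but cuts output.

Output falls from 5 to 4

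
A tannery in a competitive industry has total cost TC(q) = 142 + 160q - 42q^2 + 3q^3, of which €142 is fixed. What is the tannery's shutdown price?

€13 per unit

The shutdown price is the minimum of AVC. VC = 160q - 42q^2 + 3q^3, so AVC = 160 - 42q + 3q^2.
dAVC/dq = -42 + 6q = 0 gives q = 7. min AVC = 160 - 42·7 + 3·7^2 = 13.
For P < €13 the firm produces nothing.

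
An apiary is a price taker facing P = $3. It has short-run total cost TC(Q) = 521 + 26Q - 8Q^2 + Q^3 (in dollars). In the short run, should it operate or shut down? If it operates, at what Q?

Shut down

Strip out fixed cost: VC = 26Q - 8Q^2 + Q^3. Then AVC = 26 - 8Q + Q^2 and MC = 26 - 16Q + 3Q^2.
The AVC parabola has its vertex at Q = 8/2 = 4, where AVC = 26 - 8·4 + 4^2 = $10.
With P < min AVC ($3 < $10), every unit sold adds to the loss.
Shutting down limits the loss to fixed cost, $521.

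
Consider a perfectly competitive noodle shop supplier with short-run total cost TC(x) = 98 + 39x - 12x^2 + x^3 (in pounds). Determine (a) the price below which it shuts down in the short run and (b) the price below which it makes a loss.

Shutdown price = £3; break-even price = £18

AVC = 39 - 12x + x^2; minimized at x = 6, giving min AVC = £3. That is the shutdown price.
ATC = 98/x + 39 - 12x + x^2. Setting dATC/dx = −98/x^2 − 12 + 2x = 0 gives x = 7 (since 2·7^3 − 12·7^2 = 98).
min ATC = 98/7 + 39 − 12·7 + 7^2 = £18. That is the break-even price.
Between these two prices the firm operates at a loss; above £18 it earns a profit.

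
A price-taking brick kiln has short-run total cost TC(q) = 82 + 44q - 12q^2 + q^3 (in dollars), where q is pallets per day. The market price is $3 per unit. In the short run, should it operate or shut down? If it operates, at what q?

Strip out fixed cost: VC = 44q - 12q^2 + q^3. Then AVC = 44 - 12q + q^2 and MC = 44 - 24q + 3q^2.
AVC is minimized where dAVC/dq = -12 + 2q = 0, at q = 6; min AVC = 44 - 12·6 + 6^2 = $8.
P = $3 lies below min AVC = $8; no output level covers variable cost.
Best response: produce nothing and absorb the $82 fixed cost.

Shut down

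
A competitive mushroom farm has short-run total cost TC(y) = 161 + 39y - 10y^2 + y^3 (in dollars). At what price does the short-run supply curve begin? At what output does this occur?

$14 per unit, at y = 5

The firm shuts down when price falls below the minimum of average variable cost. AVC = VC/y = 39 - 10y + y^2.
dAVC/dy = -10 + 2y = 0 gives y = 5. min AVC = 39 - 10·5 + 5^2 = 14.
For P < $14 the firm produces nothing.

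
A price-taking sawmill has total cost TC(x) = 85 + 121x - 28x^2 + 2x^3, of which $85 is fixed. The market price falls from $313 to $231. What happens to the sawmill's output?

Output falls from 12 to 11

AVC = 121 - 28x + 2x^2, minimized at x = 7 where min AVC = $23. MC = 121 - 56x + 6x^2.
With P = $313 above the shutdown price, P = MC gives x = 12.
At P = $231 ≥ min AVC, set P = MC: x = 11. The firm stays open but cuts output.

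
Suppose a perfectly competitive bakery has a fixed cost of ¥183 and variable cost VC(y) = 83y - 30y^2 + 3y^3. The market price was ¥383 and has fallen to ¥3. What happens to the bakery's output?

Output falls from 10 to 0 (the firm shuts down)

AVC = 83 - 30y + 3y^2, minimized at y = 5 where min AVC = ¥8. MC = 83 - 60y + 9y^2.
At P = ¥383 ≥ min AVC, set P = MC on the rising branch: y = 10.
At P = ¥3 < min AVC = ¥8, price no longer covers variable cost at any output, so the firm shuts down: y = 0.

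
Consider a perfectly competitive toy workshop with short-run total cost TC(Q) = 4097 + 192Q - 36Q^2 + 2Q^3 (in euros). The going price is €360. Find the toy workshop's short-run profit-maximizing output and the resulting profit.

AVC = 192 - 36Q + 2Q^2 has its minimum €30 at Q = 9; price €360 clears that bar, so the firm operates.
With MC = 192 - 72Q + 6Q^2, P = MC on the upward-sloping part at Q* = 14.
TR = 360·14 = 5040. TC = 4097 + 1120 = 5217. Profit = 5040 − 5217 = -€177.
That loss of €177 beats the €4097 the firm would lose by shutting down; producing recovers €3920 of fixed cost.

Profit = -€177 at Q = 14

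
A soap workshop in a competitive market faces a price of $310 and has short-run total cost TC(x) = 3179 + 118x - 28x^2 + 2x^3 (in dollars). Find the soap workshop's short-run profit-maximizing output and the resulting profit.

Profit = -$299 at x = 12

AVC = 118 - 28x + 2x^2 has its minimum $20 at x = 7; price $310 clears that bar, so the firm operates.
With MC = 118 - 56x + 6x^2, P = MC on the upward-sloping part at x* = 12.
TR = 310·12 = 3720. TC = 3179 + 840 = 4019. Profit = 3720 − 4019 = -$299.
That loss of $299 beats the $3179 the firm would lose by shutting down; producing recovers $2880 of fixed cost.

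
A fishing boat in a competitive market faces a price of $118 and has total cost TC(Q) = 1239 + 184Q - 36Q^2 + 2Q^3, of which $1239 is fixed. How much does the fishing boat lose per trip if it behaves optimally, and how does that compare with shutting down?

Profit = -$271 at Q = 11

AVC = 184 - 36Q + 2Q^2 has its minimum $22 at Q = 9; price $118 clears that bar, so the firm operates.
MC = 184 - 72Q + 6Q^2. Setting P = MC and taking the root on the rising branch gives Q* = 11.
TR = 118·11 = 1298. TC = 1239 + 330 = 1569. Profit = 1298 − 1569 = -$271.
By producing, the firm covers all variable cost plus $968 of fixed cost; shutting down would lose the full $1239.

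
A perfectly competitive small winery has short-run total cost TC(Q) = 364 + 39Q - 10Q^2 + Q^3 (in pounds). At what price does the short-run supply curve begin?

The shutdown price is the minimum of AVC. VC = 39Q - 10Q^2 + Q^3, so AVC = 39 - 10Q + Q^2.
dAVC/dQ = -10 + 2Q = 0 gives Q = 5. min AVC = 39 - 10·5 + 5^2 = 14.
So the shutdown price is £14.

£14 per unit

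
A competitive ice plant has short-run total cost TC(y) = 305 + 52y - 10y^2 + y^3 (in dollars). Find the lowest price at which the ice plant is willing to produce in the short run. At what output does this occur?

$27 per unit, at y = 5

Short-run supply begins at min AVC. From VC = 52y - 10y^2 + y^3, AVC = 52 - 10y + y^2.
dAVC/dy = -10 + 2y = 0 gives y = 5. min AVC = 52 - 10·5 + 5^2 = 27.
So the shutdown price is $27.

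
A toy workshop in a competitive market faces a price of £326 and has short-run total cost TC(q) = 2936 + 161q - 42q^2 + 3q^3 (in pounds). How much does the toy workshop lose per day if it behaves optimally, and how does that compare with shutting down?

AVC = 161 - 42q + 3q^2; min AVC = £14 at q = 7. Since P = £326 ≥ min AVC, the firm produces.
With MC = 161 - 84q + 9q^2, P = MC on the upward-sloping part at q* = 11.
TR = 326·11 = 3586. TC = 2936 + 682 = 3618. Profit = 3586 − 3618 = -£32.
That loss of £32 beats the £2936 the firm would lose by shutting down; producing recovers £2904 of fixed cost.

Profit = -£32 at q = 11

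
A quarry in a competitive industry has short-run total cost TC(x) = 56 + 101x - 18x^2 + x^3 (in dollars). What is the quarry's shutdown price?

$20 per unit

Short-run supply begins at min AVC. From VC = 101x - 18x^2 + x^3, AVC = 101 - 18x + x^2.
At the minimum of AVC, MC = AVC. MC = 101 - 36x + 3x^2; setting MC = AVC gives 2x^2 - 18x = 0, so x = 9. min AVC = 20.
The firm shuts down for any P below $20.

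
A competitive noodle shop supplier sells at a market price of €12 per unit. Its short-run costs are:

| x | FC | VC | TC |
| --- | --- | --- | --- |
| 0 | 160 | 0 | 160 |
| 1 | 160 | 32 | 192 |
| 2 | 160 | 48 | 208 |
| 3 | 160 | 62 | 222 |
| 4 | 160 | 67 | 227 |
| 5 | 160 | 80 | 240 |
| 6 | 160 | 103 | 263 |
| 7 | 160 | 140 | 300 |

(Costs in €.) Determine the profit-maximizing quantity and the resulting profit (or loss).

Tabulate TR − TC: x=0: -160; x=1: -180; x=2: -184; x=3: -186; x=4: -179; x=5: -180; x=6: -191; x=7: -216.
Profit is highest at x = 0. Equivalently, the lowest AVC in the table is 80/5 ≈ €16 at x = 5, and P = €12 falls below it — price never covers variable cost, so the firm shuts down and loses only its fixed cost.

x = 0 (shut down); profit = -€160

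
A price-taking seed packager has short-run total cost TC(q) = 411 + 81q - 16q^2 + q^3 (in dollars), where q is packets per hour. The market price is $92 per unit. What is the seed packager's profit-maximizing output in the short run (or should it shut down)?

Produce at q = 11

Strip out fixed cost: VC = 81q - 16q^2 + q^3. Then AVC = 81 - 16q + q^2 and MC = 81 - 32q + 3q^2.
AVC hits its minimum where MC = AVC, at q = 8, giving min AVC = 81 - 16·8 + 8^2 = $17.
Since P = $92 ≥ min AVC = $17, price covers variable cost and the firm should produce.
Solving P = MC: -11 - 32q + 3q^2 = 0 ⇒ q = -1/3 or 11. On the upward-sloping branch, q* = 11.
Check: AVC at q = 11 is $26 ≤ P, so revenue covers variable cost.
Profit = P·q − TC = 92·11 − 697 = $315.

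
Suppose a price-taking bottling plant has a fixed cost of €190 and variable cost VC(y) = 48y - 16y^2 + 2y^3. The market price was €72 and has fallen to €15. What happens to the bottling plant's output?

MC = 48 - 32y + 6y^2; the shutdown threshold is min AVC = €16 (at y = 4).
At P = €72 ≥ min AVC, set P = MC on the rising branch: y = 6.
At P = €15 < min AVC = €16, price no longer covers variable cost at any output, so the firm shuts down: y = 0.

Output falls from 6 to 0 (the firm shuts down)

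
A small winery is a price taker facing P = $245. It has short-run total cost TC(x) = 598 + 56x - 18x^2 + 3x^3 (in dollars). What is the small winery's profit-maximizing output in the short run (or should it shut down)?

Strip out fixed cost: VC = 56x - 18x^2 + 3x^3. Then AVC = 56 - 18x + 3x^2 and MC = 56 - 36x + 9x^2.
The AVC parabola has its vertex at x = 18/6 = 3, where AVC = 56 - 18·3 + 3·3^2 = $29.
Because $245 ≥ $29, revenue can cover variable cost; the firm operates.
P = MC gives -189 - 36x + 9x^2 = 0, with roots -3 and 7. Take the larger (rising MC): x* = 7.
Check: AVC at x = 7 is $77 ≤ P, so revenue covers variable cost.
Profit = P·x − TC = 245·7 − 1137 = $578.

Produce at x = 7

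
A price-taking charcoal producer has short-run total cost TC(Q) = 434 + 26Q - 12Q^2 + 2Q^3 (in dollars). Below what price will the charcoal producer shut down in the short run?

$8 per unit

The firm shuts down when price falls below the minimum of average variable cost. AVC = VC/Q = 26 - 12Q + 2Q^2.
At the minimum of AVC, MC = AVC. MC = 26 - 24Q + 6Q^2; setting MC = AVC gives 4Q^2 - 12Q = 0, so Q = 3. min AVC = 8.
The firm shuts down for any P below $8.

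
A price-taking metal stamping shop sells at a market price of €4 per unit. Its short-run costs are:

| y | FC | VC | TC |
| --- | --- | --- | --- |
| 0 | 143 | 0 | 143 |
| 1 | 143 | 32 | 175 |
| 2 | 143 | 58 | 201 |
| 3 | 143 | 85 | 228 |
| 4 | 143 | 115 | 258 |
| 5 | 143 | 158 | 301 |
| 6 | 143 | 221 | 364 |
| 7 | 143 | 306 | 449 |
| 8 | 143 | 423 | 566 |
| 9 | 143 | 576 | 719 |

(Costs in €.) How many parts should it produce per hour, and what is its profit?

y = 0 (shut down); profit = -€143

Compute π = P·y − TC at each output: y=0: -143; y=1: -171; y=2: -193; y=3: -216; y=4: -242; y=5: -281; y=6: -340; y=7: -421; y=8: -534; y=9: -683.
Profit is highest at y = 0. Equivalently, the lowest AVC in the table is 85/3 ≈ €28.33 at y = 3, and P = €4 falls below it — price never covers variable cost, so the firm shuts down and loses only its fixed cost.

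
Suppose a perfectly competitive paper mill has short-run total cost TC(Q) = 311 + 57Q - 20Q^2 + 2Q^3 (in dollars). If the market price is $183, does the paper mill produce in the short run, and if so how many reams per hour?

From TC, MC = TC'(Q) = 57 - 40Q + 6Q^2 and AVC = VC/Q = 57 - 20Q + 2Q^2.
The AVC parabola has its vertex at Q = 20/4 = 5, where AVC = 57 - 20·5 + 2·5^2 = $7.
Since P = $183 ≥ min AVC = $7, price covers variable cost and the firm should produce.
Solving P = MC: -126 - 40Q + 6Q^2 = 0 ⇒ Q = -7/3 or 9. On the upward-sloping branch, Q* = 9.
Check: AVC at Q = 9 is $39 ≤ P, so revenue covers variable cost.
Profit = P·Q − TC = 183·9 − 662 = $985.

Produce at Q = 9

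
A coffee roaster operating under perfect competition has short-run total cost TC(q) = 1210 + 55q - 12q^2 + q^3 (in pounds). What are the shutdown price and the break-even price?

Shutdown price = min AVC. AVC = 55 - 12q + q^2, with vertex at q = 6 and minimum £19.
ATC = 1210/q + 55 - 12q + q^2. Setting dATC/dq = −1210/q^2 − 12 + 2q = 0 gives q = 11 (since 2·11^3 − 12·11^2 = 1210).
min ATC = 1210/11 + 55 − 12·11 + 11^2 = £154. That is the break-even price.
Between these two prices the firm operates at a loss; above £154 it earns a profit.

Shutdown price = £19; break-even price = £154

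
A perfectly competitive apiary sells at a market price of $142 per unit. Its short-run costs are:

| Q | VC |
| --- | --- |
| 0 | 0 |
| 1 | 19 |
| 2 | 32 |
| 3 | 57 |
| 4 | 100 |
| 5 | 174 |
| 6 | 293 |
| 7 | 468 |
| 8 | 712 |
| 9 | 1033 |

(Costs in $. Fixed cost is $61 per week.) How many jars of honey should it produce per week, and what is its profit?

Q = 6; profit = $498

Compute π = P·Q − TC at each output: Q=0: -61; Q=1: 62; Q=2: 191; Q=3: 308; Q=4: 407; Q=5: 475; Q=6: 498; Q=7: 465; Q=8: 363; Q=9: 184.
Profit is maximized at Q = 6. AVC there is 293/6 = $48.83 ≤ P, so producing beats shutting down (which would give -$61).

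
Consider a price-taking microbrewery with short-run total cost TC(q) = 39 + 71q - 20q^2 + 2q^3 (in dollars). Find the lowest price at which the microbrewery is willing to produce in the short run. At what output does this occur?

The firm shuts down when price falls below the minimum of average variable cost. AVC = VC/q = 71 - 20q + 2q^2.
dAVC/dq = -20 + 4q = 0 gives q = 5. min AVC = 71 - 20·5 + 2·5^2 = 21.
For P < $21 the firm produces nothing.

$21 per unit, at q = 5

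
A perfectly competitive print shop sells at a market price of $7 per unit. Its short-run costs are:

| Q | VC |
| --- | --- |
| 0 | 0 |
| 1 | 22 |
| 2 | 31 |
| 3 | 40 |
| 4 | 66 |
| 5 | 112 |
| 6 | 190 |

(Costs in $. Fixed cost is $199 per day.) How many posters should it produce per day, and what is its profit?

Compute π = P·Q − TC at each output: Q=0: -199; Q=1: -214; Q=2: -216; Q=3: -218; Q=4: -237; Q=5: -276; Q=6: -347.
Profit is highest at Q = 0. Equivalently, the lowest AVC in the table is 40/3 ≈ $13.33 at Q = 3, and P = $7 falls below it — price never covers variable cost, so the firm shuts down and loses only its fixed cost.

Q = 0 (shut down); profit = -$199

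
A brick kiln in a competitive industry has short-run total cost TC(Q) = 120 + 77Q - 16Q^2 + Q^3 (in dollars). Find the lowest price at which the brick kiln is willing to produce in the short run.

Short-run supply begins at min AVC. From VC = 77Q - 16Q^2 + Q^3, AVC = 77 - 16Q + Q^2.
At the minimum of AVC, MC = AVC. MC = 77 - 32Q + 3Q^2; setting MC = AVC gives 2Q^2 - 16Q = 0, so Q = 8. min AVC = 13.
So the shutdown price is $13.

$13 per unit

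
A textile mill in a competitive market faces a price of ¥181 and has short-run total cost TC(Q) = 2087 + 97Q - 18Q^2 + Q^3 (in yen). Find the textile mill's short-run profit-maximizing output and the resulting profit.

Profit = -¥127 at Q = 14

AVC = 97 - 18Q + Q^2; min AVC = ¥16 at Q = 9. Since P = ¥181 ≥ min AVC, the firm produces.
With MC = 97 - 36Q + 3Q^2, P = MC on the upward-sloping part at Q* = 14.
TR = 181·14 = 2534. TC = 2087 + 574 = 2661. Profit = 2534 − 2661 = -¥127.
That loss of ¥127 beats the ¥2087 the firm would lose by shutting down; producing recovers ¥1960 of fixed cost.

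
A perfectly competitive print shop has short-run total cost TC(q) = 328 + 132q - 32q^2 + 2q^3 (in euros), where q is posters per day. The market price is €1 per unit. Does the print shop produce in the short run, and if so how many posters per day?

From TC, MC = TC'(q) = 132 - 64q + 6q^2 and AVC = VC/q = 132 - 32q + 2q^2.
The AVC parabola has its vertex at q = 32/4 = 8, where AVC = 132 - 32·8 + 2·8^2 = €4.
Since P = €1 < min AVC = €4, price fails to cover variable cost at any output.
Best response: produce nothing and absorb the €328 fixed cost.

Shut down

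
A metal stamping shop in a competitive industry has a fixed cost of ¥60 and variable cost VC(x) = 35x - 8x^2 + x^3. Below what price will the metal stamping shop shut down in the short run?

The firm shuts down when price falls below the minimum of average variable cost. AVC = VC/x = 35 - 8x + x^2.
At the minimum of AVC, MC = AVC. MC = 35 - 16x + 3x^2; setting MC = AVC gives 2x^2 - 8x = 0, so x = 4. min AVC = 19.
The firm shuts down for any P below ¥19.

¥19 per unit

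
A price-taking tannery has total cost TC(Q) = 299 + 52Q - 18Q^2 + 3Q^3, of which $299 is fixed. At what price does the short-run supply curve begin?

$25 per unit

The firm shuts down when price falls below the minimum of average variable cost. AVC = VC/Q = 52 - 18Q + 3Q^2.
At the minimum of AVC, MC = AVC. MC = 52 - 36Q + 9Q^2; setting MC = AVC gives 6Q^2 - 18Q = 0, so Q = 3. min AVC = 25.
For P < $25 the firm produces nothing.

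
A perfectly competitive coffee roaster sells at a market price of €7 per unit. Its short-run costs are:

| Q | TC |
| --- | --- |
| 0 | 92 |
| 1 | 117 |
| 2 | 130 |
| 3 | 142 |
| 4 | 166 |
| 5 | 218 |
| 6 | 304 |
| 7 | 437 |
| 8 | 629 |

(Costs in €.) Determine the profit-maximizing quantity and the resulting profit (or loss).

Tabulate TR − TC: Q=0: -92; Q=1: -110; Q=2: -116; Q=3: -121; Q=4: -138; Q=5: -183; Q=6: -262; Q=7: -388; Q=8: -573.
Profit is highest at Q = 0. Equivalently, the lowest AVC in the table is 50/3 ≈ €16.67 at Q = 3, and P = €7 falls below it — price never covers variable cost, so the firm shuts down and loses only its fixed cost.

Q = 0 (shut down); profit = -€92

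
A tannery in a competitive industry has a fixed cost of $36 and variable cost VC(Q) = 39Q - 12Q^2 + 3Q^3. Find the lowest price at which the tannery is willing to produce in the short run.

The firm shuts down when price falls below the minimum of average variable cost. AVC = VC/Q = 39 - 12Q + 3Q^2.
dAVC/dQ = -12 + 6Q = 0 gives Q = 2. min AVC = 39 - 12·2 + 3·2^2 = 27.
The firm shuts down for any P below $27.

$27 per unit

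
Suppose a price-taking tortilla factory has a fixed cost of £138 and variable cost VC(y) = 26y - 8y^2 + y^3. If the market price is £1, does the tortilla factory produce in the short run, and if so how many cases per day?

Shut down

Variable cost is VC = 26y - 8y^2 + y^3, so AVC = VC/y = 26 - 8y + y^2 and MC = dTC/dy = 26 - 16y + 3y^2.
AVC is minimized where dAVC/dy = -8 + 2y = 0, at y = 4; min AVC = 26 - 8·4 + 4^2 = £10.
Since P = £1 < min AVC = £10, price fails to cover variable cost at any output.
Best response: produce nothing and absorb the £138 fixed cost.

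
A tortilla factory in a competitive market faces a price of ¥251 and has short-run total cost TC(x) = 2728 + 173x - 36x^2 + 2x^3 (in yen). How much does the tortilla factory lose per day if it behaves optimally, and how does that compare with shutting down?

AVC = 173 - 36x + 2x^2; min AVC = ¥11 at x = 9. Since P = ¥251 ≥ min AVC, the firm produces.
With MC = 173 - 72x + 6x^2, P = MC on the upward-sloping part at x* = 13.
TR = 251·13 = 3263. TC = 2728 + 559 = 3287. Profit = 3263 − 3287 = -¥24.
By producing, the firm covers all variable cost plus ¥2704 of fixed cost; shutting down would lose the full ¥2728.

Profit = -¥24 at x = 13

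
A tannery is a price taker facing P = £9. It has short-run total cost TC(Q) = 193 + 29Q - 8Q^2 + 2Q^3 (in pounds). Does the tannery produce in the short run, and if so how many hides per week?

Variable cost is VC = 29Q - 8Q^2 + 2Q^3, so AVC = VC/Q = 29 - 8Q + 2Q^2 and MC = dTC/dQ = 29 - 16Q + 6Q^2.
The AVC parabola has its vertex at Q = 8/4 = 2, where AVC = 29 - 8·2 + 2·2^2 = £21.
With P < min AVC (£9 < £21), every unit sold adds to the loss.
The firm minimizes its loss by shutting down and losing only its fixed cost of £193.

Shut down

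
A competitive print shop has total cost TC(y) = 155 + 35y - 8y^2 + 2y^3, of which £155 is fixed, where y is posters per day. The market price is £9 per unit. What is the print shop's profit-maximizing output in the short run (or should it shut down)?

Shut down

Strip out fixed cost: VC = 35y - 8y^2 + 2y^3. Then AVC = 35 - 8y + 2y^2 and MC = 35 - 16y + 6y^2.
The AVC parabola has its vertex at y = 8/4 = 2, where AVC = 35 - 8·2 + 2·2^2 = £27.
P = £9 lies below min AVC = £27; no output level covers variable cost.
The firm minimizes its loss by shutting down and losing only its fixed cost of £155.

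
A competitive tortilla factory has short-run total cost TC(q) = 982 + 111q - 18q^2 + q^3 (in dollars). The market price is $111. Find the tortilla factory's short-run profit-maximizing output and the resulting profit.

Profit = -$118 at q = 12

AVC = 111 - 18q + q^2; min AVC = $30 at q = 9. Since P = $111 ≥ min AVC, the firm produces.
With MC = 111 - 36q + 3q^2, P = MC on the upward-sloping part at q* = 12.
TR = 111·12 = 1332. TC = 982 + 468 = 1450. Profit = 1332 − 1450 = -$118.
Shutting down would mean losing the fixed cost of $982, so operating at a loss of $118 is better by $864.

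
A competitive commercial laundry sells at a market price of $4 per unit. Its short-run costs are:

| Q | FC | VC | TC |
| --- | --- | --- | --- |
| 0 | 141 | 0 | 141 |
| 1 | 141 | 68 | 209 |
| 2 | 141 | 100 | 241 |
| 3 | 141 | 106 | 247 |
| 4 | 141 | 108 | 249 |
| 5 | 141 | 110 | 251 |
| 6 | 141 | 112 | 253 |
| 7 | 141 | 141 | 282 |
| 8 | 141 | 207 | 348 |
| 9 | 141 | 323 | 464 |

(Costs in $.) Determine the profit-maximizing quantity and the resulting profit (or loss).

Q = 0 (shut down); profit = -$141

Compute π = P·Q − TC at each output: Q=0: -141; Q=1: -205; Q=2: -233; Q=3: -235; Q=4: -233; Q=5: -231; Q=6: -229; Q=7: -254; Q=8: -316; Q=9: -428.
Profit is highest at Q = 0. Equivalently, the lowest AVC in the table is 112/6 ≈ $18.67 at Q = 6, and P = $4 falls below it — price never covers variable cost, so the firm shuts down and loses only its fixed cost.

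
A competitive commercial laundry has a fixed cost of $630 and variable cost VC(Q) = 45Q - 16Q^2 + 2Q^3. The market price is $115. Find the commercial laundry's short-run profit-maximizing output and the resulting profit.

Profit = -$42 at Q = 7

AVC = 45 - 16Q + 2Q^2 has its minimum $13 at Q = 4; price $115 clears that bar, so the firm operates.
With MC = 45 - 32Q + 6Q^2, P = MC on the upward-sloping part at Q* = 7.
TR = 115·7 = 805. TC = 630 + 217 = 847. Profit = 805 − 847 = -$42.
Shutting down would mean losing the fixed cost of $630, so operating at a loss of $42 is better by $588.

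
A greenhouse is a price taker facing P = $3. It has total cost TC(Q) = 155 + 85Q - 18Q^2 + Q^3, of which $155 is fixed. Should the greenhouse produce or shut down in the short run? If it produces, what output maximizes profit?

Shut down

From TC, MC = TC'(Q) = 85 - 36Q + 3Q^2 and AVC = VC/Q = 85 - 18Q + Q^2.
The AVC parabola has its vertex at Q = 18/2 = 9, where AVC = 85 - 18·9 + 9^2 = $4.
With P < min AVC ($3 < $4), every unit sold adds to the loss.
The firm minimizes its loss by shutting down and losing only its fixed cost of $155.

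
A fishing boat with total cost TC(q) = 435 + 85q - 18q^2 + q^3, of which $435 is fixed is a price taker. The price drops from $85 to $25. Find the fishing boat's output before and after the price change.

Output falls from 12 to 10

AVC = 85 - 18q + q^2, minimized at q = 9 where min AVC = $4. MC = 85 - 36q + 3q^2.
With P = $85 above the shutdown price, P = MC gives q = 12.
At P = $25 ≥ min AVC, set P = MC: q = 10. The firm stays open but cuts output.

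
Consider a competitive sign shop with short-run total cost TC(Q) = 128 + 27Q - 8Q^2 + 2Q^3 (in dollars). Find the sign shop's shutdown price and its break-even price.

Shutdown price = min AVC. AVC = 27 - 8Q + 2Q^2, with vertex at Q = 2 and minimum $19.
ATC = 128/Q + 27 - 8Q + 2Q^2. Setting dATC/dQ = −128/Q^2 − 8 + 4Q = 0 gives Q = 4 (since 4·4^3 − 8·4^2 = 128).
min ATC = 128/4 + 27 − 8·4 + 2·4^2 = $59. That is the break-even price.
For $19 ≤ P < $59 the firm produces at a loss; below $19 it shuts down.

Shutdown price = $19; break-even price = $59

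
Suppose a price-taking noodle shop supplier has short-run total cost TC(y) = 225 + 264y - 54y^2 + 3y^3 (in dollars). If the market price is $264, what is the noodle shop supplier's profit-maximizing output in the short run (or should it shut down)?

From TC, MC = TC'(y) = 264 - 108y + 9y^2 and AVC = VC/y = 264 - 54y + 3y^2.
The AVC parabola has its vertex at y = 54/6 = 9, where AVC = 264 - 54·9 + 3·9^2 = $21.
Since P = $264 ≥ min AVC = $21, price covers variable cost and the firm should produce.
P = MC gives -108y + 9y^2 = 0, with roots 0 and 12. Take the larger (rising MC): y* = 12.
Check: AVC at y = 12 is $48 ≤ P, so revenue covers variable cost.
Profit = P·y − TC = 264·12 − 801 = $2367.

Produce at y = 12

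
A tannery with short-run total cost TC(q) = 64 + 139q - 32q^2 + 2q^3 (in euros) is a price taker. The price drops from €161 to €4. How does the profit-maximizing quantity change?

Output falls from 11 to 0 (the firm shuts down)

MC = 139 - 64q + 6q^2; the shutdown threshold is min AVC = €11 (at q = 8).
With P = €161 above the shutdown price, P = MC gives q = 11.
At P = €4 < min AVC = €11, price no longer covers variable cost at any output, so the firm shuts down: q = 0.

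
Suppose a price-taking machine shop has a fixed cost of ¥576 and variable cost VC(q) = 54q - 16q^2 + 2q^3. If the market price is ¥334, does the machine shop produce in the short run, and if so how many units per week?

Produce at q = 10

Strip out fixed cost: VC = 54q - 16q^2 + 2q^3. Then AVC = 54 - 16q + 2q^2 and MC = 54 - 32q + 6q^2.
AVC is minimized where dAVC/dq = -16 + 4q = 0, at q = 4; min AVC = 54 - 16·4 + 2·4^2 = ¥22.
P = ¥334 exceeds min AVC = ¥22, so the firm stays open.
Solving P = MC: -280 - 32q + 6q^2 = 0 ⇒ q = -14/3 or 10. On the upward-sloping branch, q* = 10.
Check: AVC at q = 10 is ¥94 ≤ P, so revenue covers variable cost.
Profit = P·q − TC = 334·10 − 1516 = ¥1824.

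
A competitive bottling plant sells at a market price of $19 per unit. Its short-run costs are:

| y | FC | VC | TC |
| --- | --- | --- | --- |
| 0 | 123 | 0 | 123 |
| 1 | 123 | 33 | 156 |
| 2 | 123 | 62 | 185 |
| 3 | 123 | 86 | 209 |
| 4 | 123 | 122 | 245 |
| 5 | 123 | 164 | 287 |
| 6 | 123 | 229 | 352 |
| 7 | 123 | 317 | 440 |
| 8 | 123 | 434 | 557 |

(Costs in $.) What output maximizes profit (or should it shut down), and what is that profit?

y = 0 (shut down); profit = -$123

Compute π = P·y − TC at each output: y=0: -123; y=1: -137; y=2: -147; y=3: -152; y=4: -169; y=5: -192; y=6: -238; y=7: -307; y=8: -405.
Profit is highest at y = 0. Equivalently, the lowest AVC in the table is 86/3 ≈ $28.67 at y = 3, and P = $19 falls below it — price never covers variable cost, so the firm shuts down and loses only its fixed cost.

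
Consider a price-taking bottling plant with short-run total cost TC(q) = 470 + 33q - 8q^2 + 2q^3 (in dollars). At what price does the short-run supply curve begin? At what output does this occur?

$25 per unit, at q = 2

The firm shuts down when price falls below the minimum of average variable cost. AVC = VC/q = 33 - 8q + 2q^2.
dAVC/dq = -8 + 4q = 0 gives q = 2. min AVC = 33 - 8·2 + 2·2^2 = 25.
The firm shuts down for any P below $25.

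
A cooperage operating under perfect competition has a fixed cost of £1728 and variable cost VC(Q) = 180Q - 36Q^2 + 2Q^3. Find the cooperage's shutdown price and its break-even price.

Shutdown price = £18; break-even price = £180

AVC = 180 - 36Q + 2Q^2; minimized at Q = 9, giving min AVC = £18. That is the shutdown price.
ATC = 1728/Q + 180 - 36Q + 2Q^2. Setting dATC/dQ = −1728/Q^2 − 36 + 4Q = 0 gives Q = 12 (since 4·12^3 − 36·12^2 = 1728).
min ATC = 1728/12 + 180 − 36·12 + 2·12^2 = £180. That is the break-even price.
For £18 ≤ P < £180 the firm produces at a loss; below £18 it shuts down.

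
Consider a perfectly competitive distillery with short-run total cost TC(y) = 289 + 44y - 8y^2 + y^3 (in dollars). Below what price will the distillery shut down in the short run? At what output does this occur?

$28 per unit, at y = 4

The shutdown price is the minimum of AVC. VC = 44y - 8y^2 + y^3, so AVC = 44 - 8y + y^2.
dAVC/dy = -8 + 2y = 0 gives y = 4. min AVC = 44 - 8·4 + 4^2 = 28.
For P < $28 the firm produces nothing.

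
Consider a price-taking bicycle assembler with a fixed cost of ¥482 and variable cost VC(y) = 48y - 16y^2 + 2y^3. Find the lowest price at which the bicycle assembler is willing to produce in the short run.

The firm shuts down when price falls below the minimum of average variable cost. AVC = VC/y = 48 - 16y + 2y^2.
dAVC/dy = -16 + 4y = 0 gives y = 4. min AVC = 48 - 16·4 + 2·4^2 = 16.
So the shutdown price is ¥16.

¥16 per unit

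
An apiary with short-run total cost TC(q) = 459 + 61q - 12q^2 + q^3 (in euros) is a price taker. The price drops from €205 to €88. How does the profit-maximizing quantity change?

Output falls from 12 to 9

MC = 61 - 24q + 3q^2; the shutdown threshold is min AVC = €25 (at q = 6).
With P = €205 above the shutdown price, P = MC gives q = 12.
At P = €88 ≥ min AVC, set P = MC: q = 9. The firm stays open but cuts output.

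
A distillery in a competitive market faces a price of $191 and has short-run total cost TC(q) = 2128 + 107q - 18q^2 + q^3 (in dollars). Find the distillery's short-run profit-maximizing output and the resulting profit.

AVC = 107 - 18q + q^2 has its minimum $26 at q = 9; price $191 clears that bar, so the firm operates.
MC = 107 - 36q + 3q^2. Setting P = MC and taking the root on the rising branch gives q* = 14.
TR = 191·14 = 2674. TC = 2128 + 714 = 2842. Profit = 2674 − 2842 = -$168.
By producing, the firm covers all variable cost plus $1960 of fixed cost; shutting down would lose the full $2128.

Profit = -$168 at q = 14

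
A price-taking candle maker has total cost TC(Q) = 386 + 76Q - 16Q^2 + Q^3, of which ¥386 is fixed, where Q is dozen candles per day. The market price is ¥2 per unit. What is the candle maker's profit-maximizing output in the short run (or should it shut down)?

Shut down

Variable cost is VC = 76Q - 16Q^2 + Q^3, so AVC = VC/Q = 76 - 16Q + Q^2 and MC = dTC/dQ = 76 - 32Q + 3Q^2.
The AVC parabola has its vertex at Q = 16/2 = 8, where AVC = 76 - 16·8 + 8^2 = ¥12.
P = ¥2 lies below min AVC = ¥12; no output level covers variable cost.
Shutting down limits the loss to fixed cost, ¥386.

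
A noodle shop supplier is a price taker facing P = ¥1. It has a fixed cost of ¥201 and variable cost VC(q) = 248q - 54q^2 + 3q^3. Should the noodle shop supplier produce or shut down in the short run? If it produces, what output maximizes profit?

Shut down

Variable cost is VC = 248q - 54q^2 + 3q^3, so AVC = VC/q = 248 - 54q + 3q^2 and MC = dTC/dq = 248 - 108q + 9q^2.
AVC hits its minimum where MC = AVC, at q = 9, giving min AVC = 248 - 54·9 + 3·9^2 = ¥5.
Since P = ¥1 < min AVC = ¥5, price fails to cover variable cost at any output.
Shutting down limits the loss to fixed cost, ¥201.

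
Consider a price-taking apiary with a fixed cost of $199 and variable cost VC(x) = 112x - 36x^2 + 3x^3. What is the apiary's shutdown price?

$4 per unit

The firm shuts down when price falls below the minimum of average variable cost. AVC = VC/x = 112 - 36x + 3x^2.
dAVC/dx = -36 + 6x = 0 gives x = 6. min AVC = 112 - 36·6 + 3·6^2 = 4.
For P < $4 the firm produces nothing.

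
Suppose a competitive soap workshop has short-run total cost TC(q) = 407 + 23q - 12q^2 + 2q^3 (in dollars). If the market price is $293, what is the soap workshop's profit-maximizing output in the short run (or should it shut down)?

Strip out fixed cost: VC = 23q - 12q^2 + 2q^3. Then AVC = 23 - 12q + 2q^2 and MC = 23 - 24q + 6q^2.
AVC hits its minimum where MC = AVC, at q = 3, giving min AVC = 23 - 12·3 + 2·3^2 = $5.
Since P = $293 ≥ min AVC = $5, price covers variable cost and the firm should produce.
Set P = MC: 293 = 23 - 24q + 6q^2 → -270 - 24q + 6q^2 = 0. The roots are q = -5 and q = 9; the profit-maximizing output is on the rising part of MC, so q* = 9.
Check: AVC at q = 9 is $77 ≤ P, so revenue covers variable cost.
Profit = P·q − TC = 293·9 − 1100 = $1537.

Produce at q = 9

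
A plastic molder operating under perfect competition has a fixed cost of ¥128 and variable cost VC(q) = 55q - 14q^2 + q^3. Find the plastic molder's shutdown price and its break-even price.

Shutdown price = min AVC. AVC = 55 - 14q + q^2, with vertex at q = 7 and minimum ¥6.
ATC = 128/q + 55 - 14q + q^2. Setting dATC/dq = −128/q^2 − 14 + 2q = 0 gives q = 8 (since 2·8^3 − 14·8^2 = 128).
min ATC = 128/8 + 55 − 14·8 + 8^2 = ¥23. That is the break-even price.
For ¥6 ≤ P < ¥23 the firm produces at a loss; below ¥6 it shuts down.

Shutdown price = ¥6; break-even price = ¥23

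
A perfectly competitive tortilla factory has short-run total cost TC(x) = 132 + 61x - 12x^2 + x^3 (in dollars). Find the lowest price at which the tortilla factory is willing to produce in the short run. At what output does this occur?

The firm shuts down when price falls below the minimum of average variable cost. AVC = VC/x = 61 - 12x + x^2.
At the minimum of AVC, MC = AVC. MC = 61 - 24x + 3x^2; setting MC = AVC gives 2x^2 - 12x = 0, so x = 6. min AVC = 25.
So the shutdown price is $25.

$25 per unit, at x = 6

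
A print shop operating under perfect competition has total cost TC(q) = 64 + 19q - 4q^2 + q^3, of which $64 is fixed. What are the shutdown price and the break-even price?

Shutdown price = $15; break-even price = $35

Shutdown price = min AVC. AVC = 19 - 4q + q^2, with vertex at q = 2 and minimum $15.
ATC = 64/q + 19 - 4q + q^2. Setting dATC/dq = −64/q^2 − 4 + 2q = 0 gives q = 4 (since 2·4^3 − 4·4^2 = 64).
min ATC = 64/4 + 19 − 4·4 + 4^2 = $35. That is the break-even price.
For $15 ≤ P < $35 the firm produces at a loss; below $15 it shuts down.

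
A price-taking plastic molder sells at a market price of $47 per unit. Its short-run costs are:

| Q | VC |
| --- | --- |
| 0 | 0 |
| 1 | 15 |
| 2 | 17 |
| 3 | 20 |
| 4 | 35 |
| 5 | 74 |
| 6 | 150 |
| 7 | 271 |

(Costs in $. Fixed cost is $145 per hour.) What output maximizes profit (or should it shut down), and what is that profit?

Q = 5; profit = $16

Compute π = P·Q − TC at each output: Q=0: -145; Q=1: -113; Q=2: -68; Q=3: -24; Q=4: 8; Q=5: 16; Q=6: -13; Q=7: -87.
Profit is maximized at Q = 5. AVC there is 74/5 = $14.80 ≤ P, so producing beats shutting down (which would give -$145).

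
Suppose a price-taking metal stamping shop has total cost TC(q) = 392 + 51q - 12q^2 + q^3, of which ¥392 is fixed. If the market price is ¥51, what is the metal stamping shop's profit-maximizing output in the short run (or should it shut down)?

Produce at q = 8

From TC, MC = TC'(q) = 51 - 24q + 3q^2 and AVC = VC/q = 51 - 12q + q^2.
AVC hits its minimum where MC = AVC, at q = 6, giving min AVC = 51 - 12·6 + 6^2 = ¥15.
Because ¥51 ≥ ¥15, revenue can cover variable cost; the firm operates.
Solving P = MC: -24q + 3q^2 = 0 ⇒ q = 0 or 8. On the upward-sloping branch, q* = 8.
Check: AVC at q = 8 is ¥19 ≤ P, so revenue covers variable cost.
Profit = P·q − TC = 51·8 − 544 = -¥136, a loss, but smaller than the ¥392 fixed cost the firm would lose by shutting down.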